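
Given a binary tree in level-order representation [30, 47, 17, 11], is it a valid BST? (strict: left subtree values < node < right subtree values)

Level-order array: [30, 47, 17, 11]
Validate using subtree bounds (lo, hi): at each node, require lo < value < hi,
then recurse left with hi=value and right with lo=value.
Preorder trace (stopping at first violation):
  at node 30 with bounds (-inf, +inf): OK
  at node 47 with bounds (-inf, 30): VIOLATION
Node 47 violates its bound: not (-inf < 47 < 30).
Result: Not a valid BST


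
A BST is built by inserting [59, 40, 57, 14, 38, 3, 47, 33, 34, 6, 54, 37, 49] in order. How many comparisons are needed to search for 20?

Search path for 20: 59 -> 40 -> 14 -> 38 -> 33
Found: False
Comparisons: 5


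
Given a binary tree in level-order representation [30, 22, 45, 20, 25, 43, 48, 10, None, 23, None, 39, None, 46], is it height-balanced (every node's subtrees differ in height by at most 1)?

Tree (level-order array): [30, 22, 45, 20, 25, 43, 48, 10, None, 23, None, 39, None, 46]
Definition: a tree is height-balanced if, at every node, |h(left) - h(right)| <= 1 (empty subtree has height -1).
Bottom-up per-node check:
  node 10: h_left=-1, h_right=-1, diff=0 [OK], height=0
  node 20: h_left=0, h_right=-1, diff=1 [OK], height=1
  node 23: h_left=-1, h_right=-1, diff=0 [OK], height=0
  node 25: h_left=0, h_right=-1, diff=1 [OK], height=1
  node 22: h_left=1, h_right=1, diff=0 [OK], height=2
  node 39: h_left=-1, h_right=-1, diff=0 [OK], height=0
  node 43: h_left=0, h_right=-1, diff=1 [OK], height=1
  node 46: h_left=-1, h_right=-1, diff=0 [OK], height=0
  node 48: h_left=0, h_right=-1, diff=1 [OK], height=1
  node 45: h_left=1, h_right=1, diff=0 [OK], height=2
  node 30: h_left=2, h_right=2, diff=0 [OK], height=3
All nodes satisfy the balance condition.
Result: Balanced


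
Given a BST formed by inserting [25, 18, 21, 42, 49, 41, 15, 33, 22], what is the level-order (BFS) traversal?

Tree insertion order: [25, 18, 21, 42, 49, 41, 15, 33, 22]
Tree (level-order array): [25, 18, 42, 15, 21, 41, 49, None, None, None, 22, 33]
BFS from the root, enqueuing left then right child of each popped node:
  queue [25] -> pop 25, enqueue [18, 42], visited so far: [25]
  queue [18, 42] -> pop 18, enqueue [15, 21], visited so far: [25, 18]
  queue [42, 15, 21] -> pop 42, enqueue [41, 49], visited so far: [25, 18, 42]
  queue [15, 21, 41, 49] -> pop 15, enqueue [none], visited so far: [25, 18, 42, 15]
  queue [21, 41, 49] -> pop 21, enqueue [22], visited so far: [25, 18, 42, 15, 21]
  queue [41, 49, 22] -> pop 41, enqueue [33], visited so far: [25, 18, 42, 15, 21, 41]
  queue [49, 22, 33] -> pop 49, enqueue [none], visited so far: [25, 18, 42, 15, 21, 41, 49]
  queue [22, 33] -> pop 22, enqueue [none], visited so far: [25, 18, 42, 15, 21, 41, 49, 22]
  queue [33] -> pop 33, enqueue [none], visited so far: [25, 18, 42, 15, 21, 41, 49, 22, 33]
Result: [25, 18, 42, 15, 21, 41, 49, 22, 33]


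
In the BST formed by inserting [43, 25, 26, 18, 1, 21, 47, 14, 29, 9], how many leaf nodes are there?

Tree built from: [43, 25, 26, 18, 1, 21, 47, 14, 29, 9]
Tree (level-order array): [43, 25, 47, 18, 26, None, None, 1, 21, None, 29, None, 14, None, None, None, None, 9]
Rule: A leaf has 0 children.
Per-node child counts:
  node 43: 2 child(ren)
  node 25: 2 child(ren)
  node 18: 2 child(ren)
  node 1: 1 child(ren)
  node 14: 1 child(ren)
  node 9: 0 child(ren)
  node 21: 0 child(ren)
  node 26: 1 child(ren)
  node 29: 0 child(ren)
  node 47: 0 child(ren)
Matching nodes: [9, 21, 29, 47]
Count of leaf nodes: 4


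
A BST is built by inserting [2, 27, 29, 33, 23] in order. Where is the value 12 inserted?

Starting tree (level order): [2, None, 27, 23, 29, None, None, None, 33]
Insertion path: 2 -> 27 -> 23
Result: insert 12 as left child of 23
Final tree (level order): [2, None, 27, 23, 29, 12, None, None, 33]


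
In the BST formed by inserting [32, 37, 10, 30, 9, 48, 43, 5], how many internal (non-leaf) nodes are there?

Tree built from: [32, 37, 10, 30, 9, 48, 43, 5]
Tree (level-order array): [32, 10, 37, 9, 30, None, 48, 5, None, None, None, 43]
Rule: An internal node has at least one child.
Per-node child counts:
  node 32: 2 child(ren)
  node 10: 2 child(ren)
  node 9: 1 child(ren)
  node 5: 0 child(ren)
  node 30: 0 child(ren)
  node 37: 1 child(ren)
  node 48: 1 child(ren)
  node 43: 0 child(ren)
Matching nodes: [32, 10, 9, 37, 48]
Count of internal (non-leaf) nodes: 5


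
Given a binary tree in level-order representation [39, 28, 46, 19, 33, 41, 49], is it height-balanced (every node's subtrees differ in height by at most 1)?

Tree (level-order array): [39, 28, 46, 19, 33, 41, 49]
Definition: a tree is height-balanced if, at every node, |h(left) - h(right)| <= 1 (empty subtree has height -1).
Bottom-up per-node check:
  node 19: h_left=-1, h_right=-1, diff=0 [OK], height=0
  node 33: h_left=-1, h_right=-1, diff=0 [OK], height=0
  node 28: h_left=0, h_right=0, diff=0 [OK], height=1
  node 41: h_left=-1, h_right=-1, diff=0 [OK], height=0
  node 49: h_left=-1, h_right=-1, diff=0 [OK], height=0
  node 46: h_left=0, h_right=0, diff=0 [OK], height=1
  node 39: h_left=1, h_right=1, diff=0 [OK], height=2
All nodes satisfy the balance condition.
Result: Balanced


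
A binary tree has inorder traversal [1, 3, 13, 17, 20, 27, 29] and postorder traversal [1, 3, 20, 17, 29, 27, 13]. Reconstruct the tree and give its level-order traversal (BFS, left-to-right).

Inorder:   [1, 3, 13, 17, 20, 27, 29]
Postorder: [1, 3, 20, 17, 29, 27, 13]
Algorithm: postorder visits root last, so walk postorder right-to-left;
each value is the root of the current inorder slice — split it at that
value, recurse on the right subtree first, then the left.
Recursive splits:
  root=13; inorder splits into left=[1, 3], right=[17, 20, 27, 29]
  root=27; inorder splits into left=[17, 20], right=[29]
  root=29; inorder splits into left=[], right=[]
  root=17; inorder splits into left=[], right=[20]
  root=20; inorder splits into left=[], right=[]
  root=3; inorder splits into left=[1], right=[]
  root=1; inorder splits into left=[], right=[]
Reconstructed level-order: [13, 3, 27, 1, 17, 29, 20]


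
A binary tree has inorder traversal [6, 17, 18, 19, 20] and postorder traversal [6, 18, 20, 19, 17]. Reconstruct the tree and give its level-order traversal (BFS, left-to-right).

Inorder:   [6, 17, 18, 19, 20]
Postorder: [6, 18, 20, 19, 17]
Algorithm: postorder visits root last, so walk postorder right-to-left;
each value is the root of the current inorder slice — split it at that
value, recurse on the right subtree first, then the left.
Recursive splits:
  root=17; inorder splits into left=[6], right=[18, 19, 20]
  root=19; inorder splits into left=[18], right=[20]
  root=20; inorder splits into left=[], right=[]
  root=18; inorder splits into left=[], right=[]
  root=6; inorder splits into left=[], right=[]
Reconstructed level-order: [17, 6, 19, 18, 20]


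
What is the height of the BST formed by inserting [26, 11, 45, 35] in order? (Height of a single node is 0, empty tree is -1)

Insertion order: [26, 11, 45, 35]
Tree (level-order array): [26, 11, 45, None, None, 35]
Compute height bottom-up (empty subtree = -1):
  height(11) = 1 + max(-1, -1) = 0
  height(35) = 1 + max(-1, -1) = 0
  height(45) = 1 + max(0, -1) = 1
  height(26) = 1 + max(0, 1) = 2
Height = 2


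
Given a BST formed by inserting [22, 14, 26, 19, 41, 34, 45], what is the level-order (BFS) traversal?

Tree insertion order: [22, 14, 26, 19, 41, 34, 45]
Tree (level-order array): [22, 14, 26, None, 19, None, 41, None, None, 34, 45]
BFS from the root, enqueuing left then right child of each popped node:
  queue [22] -> pop 22, enqueue [14, 26], visited so far: [22]
  queue [14, 26] -> pop 14, enqueue [19], visited so far: [22, 14]
  queue [26, 19] -> pop 26, enqueue [41], visited so far: [22, 14, 26]
  queue [19, 41] -> pop 19, enqueue [none], visited so far: [22, 14, 26, 19]
  queue [41] -> pop 41, enqueue [34, 45], visited so far: [22, 14, 26, 19, 41]
  queue [34, 45] -> pop 34, enqueue [none], visited so far: [22, 14, 26, 19, 41, 34]
  queue [45] -> pop 45, enqueue [none], visited so far: [22, 14, 26, 19, 41, 34, 45]
Result: [22, 14, 26, 19, 41, 34, 45]


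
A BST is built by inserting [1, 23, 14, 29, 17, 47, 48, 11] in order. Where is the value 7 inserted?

Starting tree (level order): [1, None, 23, 14, 29, 11, 17, None, 47, None, None, None, None, None, 48]
Insertion path: 1 -> 23 -> 14 -> 11
Result: insert 7 as left child of 11
Final tree (level order): [1, None, 23, 14, 29, 11, 17, None, 47, 7, None, None, None, None, 48]


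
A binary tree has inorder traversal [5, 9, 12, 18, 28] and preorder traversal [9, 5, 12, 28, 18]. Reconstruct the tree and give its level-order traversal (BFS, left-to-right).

Inorder:  [5, 9, 12, 18, 28]
Preorder: [9, 5, 12, 28, 18]
Algorithm: preorder visits root first, so consume preorder in order;
for each root, split the current inorder slice at that value into
left-subtree inorder and right-subtree inorder, then recurse.
Recursive splits:
  root=9; inorder splits into left=[5], right=[12, 18, 28]
  root=5; inorder splits into left=[], right=[]
  root=12; inorder splits into left=[], right=[18, 28]
  root=28; inorder splits into left=[18], right=[]
  root=18; inorder splits into left=[], right=[]
Reconstructed level-order: [9, 5, 12, 28, 18]


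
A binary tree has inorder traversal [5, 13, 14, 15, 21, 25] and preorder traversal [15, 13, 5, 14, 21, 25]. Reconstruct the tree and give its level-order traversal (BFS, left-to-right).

Inorder:  [5, 13, 14, 15, 21, 25]
Preorder: [15, 13, 5, 14, 21, 25]
Algorithm: preorder visits root first, so consume preorder in order;
for each root, split the current inorder slice at that value into
left-subtree inorder and right-subtree inorder, then recurse.
Recursive splits:
  root=15; inorder splits into left=[5, 13, 14], right=[21, 25]
  root=13; inorder splits into left=[5], right=[14]
  root=5; inorder splits into left=[], right=[]
  root=14; inorder splits into left=[], right=[]
  root=21; inorder splits into left=[], right=[25]
  root=25; inorder splits into left=[], right=[]
Reconstructed level-order: [15, 13, 21, 5, 14, 25]


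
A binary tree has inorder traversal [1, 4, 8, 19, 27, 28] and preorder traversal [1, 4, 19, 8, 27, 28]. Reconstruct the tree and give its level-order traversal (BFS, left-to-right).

Inorder:  [1, 4, 8, 19, 27, 28]
Preorder: [1, 4, 19, 8, 27, 28]
Algorithm: preorder visits root first, so consume preorder in order;
for each root, split the current inorder slice at that value into
left-subtree inorder and right-subtree inorder, then recurse.
Recursive splits:
  root=1; inorder splits into left=[], right=[4, 8, 19, 27, 28]
  root=4; inorder splits into left=[], right=[8, 19, 27, 28]
  root=19; inorder splits into left=[8], right=[27, 28]
  root=8; inorder splits into left=[], right=[]
  root=27; inorder splits into left=[], right=[28]
  root=28; inorder splits into left=[], right=[]
Reconstructed level-order: [1, 4, 19, 8, 27, 28]


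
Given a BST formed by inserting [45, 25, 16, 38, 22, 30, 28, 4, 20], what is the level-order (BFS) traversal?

Tree insertion order: [45, 25, 16, 38, 22, 30, 28, 4, 20]
Tree (level-order array): [45, 25, None, 16, 38, 4, 22, 30, None, None, None, 20, None, 28]
BFS from the root, enqueuing left then right child of each popped node:
  queue [45] -> pop 45, enqueue [25], visited so far: [45]
  queue [25] -> pop 25, enqueue [16, 38], visited so far: [45, 25]
  queue [16, 38] -> pop 16, enqueue [4, 22], visited so far: [45, 25, 16]
  queue [38, 4, 22] -> pop 38, enqueue [30], visited so far: [45, 25, 16, 38]
  queue [4, 22, 30] -> pop 4, enqueue [none], visited so far: [45, 25, 16, 38, 4]
  queue [22, 30] -> pop 22, enqueue [20], visited so far: [45, 25, 16, 38, 4, 22]
  queue [30, 20] -> pop 30, enqueue [28], visited so far: [45, 25, 16, 38, 4, 22, 30]
  queue [20, 28] -> pop 20, enqueue [none], visited so far: [45, 25, 16, 38, 4, 22, 30, 20]
  queue [28] -> pop 28, enqueue [none], visited so far: [45, 25, 16, 38, 4, 22, 30, 20, 28]
Result: [45, 25, 16, 38, 4, 22, 30, 20, 28]


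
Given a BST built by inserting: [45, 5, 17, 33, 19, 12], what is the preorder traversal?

Tree insertion order: [45, 5, 17, 33, 19, 12]
Tree (level-order array): [45, 5, None, None, 17, 12, 33, None, None, 19]
Preorder traversal: [45, 5, 17, 12, 33, 19]


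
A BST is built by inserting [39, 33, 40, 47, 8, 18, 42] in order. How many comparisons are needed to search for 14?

Search path for 14: 39 -> 33 -> 8 -> 18
Found: False
Comparisons: 4


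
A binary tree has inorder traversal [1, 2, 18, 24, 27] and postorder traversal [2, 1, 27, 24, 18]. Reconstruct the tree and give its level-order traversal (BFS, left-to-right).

Inorder:   [1, 2, 18, 24, 27]
Postorder: [2, 1, 27, 24, 18]
Algorithm: postorder visits root last, so walk postorder right-to-left;
each value is the root of the current inorder slice — split it at that
value, recurse on the right subtree first, then the left.
Recursive splits:
  root=18; inorder splits into left=[1, 2], right=[24, 27]
  root=24; inorder splits into left=[], right=[27]
  root=27; inorder splits into left=[], right=[]
  root=1; inorder splits into left=[], right=[2]
  root=2; inorder splits into left=[], right=[]
Reconstructed level-order: [18, 1, 24, 2, 27]


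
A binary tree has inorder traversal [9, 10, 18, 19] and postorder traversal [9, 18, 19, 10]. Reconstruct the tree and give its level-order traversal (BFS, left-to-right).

Inorder:   [9, 10, 18, 19]
Postorder: [9, 18, 19, 10]
Algorithm: postorder visits root last, so walk postorder right-to-left;
each value is the root of the current inorder slice — split it at that
value, recurse on the right subtree first, then the left.
Recursive splits:
  root=10; inorder splits into left=[9], right=[18, 19]
  root=19; inorder splits into left=[18], right=[]
  root=18; inorder splits into left=[], right=[]
  root=9; inorder splits into left=[], right=[]
Reconstructed level-order: [10, 9, 19, 18]


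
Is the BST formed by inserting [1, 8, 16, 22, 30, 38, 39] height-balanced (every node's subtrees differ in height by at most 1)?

Tree (level-order array): [1, None, 8, None, 16, None, 22, None, 30, None, 38, None, 39]
Definition: a tree is height-balanced if, at every node, |h(left) - h(right)| <= 1 (empty subtree has height -1).
Bottom-up per-node check:
  node 39: h_left=-1, h_right=-1, diff=0 [OK], height=0
  node 38: h_left=-1, h_right=0, diff=1 [OK], height=1
  node 30: h_left=-1, h_right=1, diff=2 [FAIL (|-1-1|=2 > 1)], height=2
  node 22: h_left=-1, h_right=2, diff=3 [FAIL (|-1-2|=3 > 1)], height=3
  node 16: h_left=-1, h_right=3, diff=4 [FAIL (|-1-3|=4 > 1)], height=4
  node 8: h_left=-1, h_right=4, diff=5 [FAIL (|-1-4|=5 > 1)], height=5
  node 1: h_left=-1, h_right=5, diff=6 [FAIL (|-1-5|=6 > 1)], height=6
Node 30 violates the condition: |-1 - 1| = 2 > 1.
Result: Not balanced


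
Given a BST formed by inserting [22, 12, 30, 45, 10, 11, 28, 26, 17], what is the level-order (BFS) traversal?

Tree insertion order: [22, 12, 30, 45, 10, 11, 28, 26, 17]
Tree (level-order array): [22, 12, 30, 10, 17, 28, 45, None, 11, None, None, 26]
BFS from the root, enqueuing left then right child of each popped node:
  queue [22] -> pop 22, enqueue [12, 30], visited so far: [22]
  queue [12, 30] -> pop 12, enqueue [10, 17], visited so far: [22, 12]
  queue [30, 10, 17] -> pop 30, enqueue [28, 45], visited so far: [22, 12, 30]
  queue [10, 17, 28, 45] -> pop 10, enqueue [11], visited so far: [22, 12, 30, 10]
  queue [17, 28, 45, 11] -> pop 17, enqueue [none], visited so far: [22, 12, 30, 10, 17]
  queue [28, 45, 11] -> pop 28, enqueue [26], visited so far: [22, 12, 30, 10, 17, 28]
  queue [45, 11, 26] -> pop 45, enqueue [none], visited so far: [22, 12, 30, 10, 17, 28, 45]
  queue [11, 26] -> pop 11, enqueue [none], visited so far: [22, 12, 30, 10, 17, 28, 45, 11]
  queue [26] -> pop 26, enqueue [none], visited so far: [22, 12, 30, 10, 17, 28, 45, 11, 26]
Result: [22, 12, 30, 10, 17, 28, 45, 11, 26]


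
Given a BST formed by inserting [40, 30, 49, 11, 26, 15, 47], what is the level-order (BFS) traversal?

Tree insertion order: [40, 30, 49, 11, 26, 15, 47]
Tree (level-order array): [40, 30, 49, 11, None, 47, None, None, 26, None, None, 15]
BFS from the root, enqueuing left then right child of each popped node:
  queue [40] -> pop 40, enqueue [30, 49], visited so far: [40]
  queue [30, 49] -> pop 30, enqueue [11], visited so far: [40, 30]
  queue [49, 11] -> pop 49, enqueue [47], visited so far: [40, 30, 49]
  queue [11, 47] -> pop 11, enqueue [26], visited so far: [40, 30, 49, 11]
  queue [47, 26] -> pop 47, enqueue [none], visited so far: [40, 30, 49, 11, 47]
  queue [26] -> pop 26, enqueue [15], visited so far: [40, 30, 49, 11, 47, 26]
  queue [15] -> pop 15, enqueue [none], visited so far: [40, 30, 49, 11, 47, 26, 15]
Result: [40, 30, 49, 11, 47, 26, 15]


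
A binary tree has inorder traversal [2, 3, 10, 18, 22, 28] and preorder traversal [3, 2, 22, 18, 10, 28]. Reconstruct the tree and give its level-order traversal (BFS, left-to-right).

Inorder:  [2, 3, 10, 18, 22, 28]
Preorder: [3, 2, 22, 18, 10, 28]
Algorithm: preorder visits root first, so consume preorder in order;
for each root, split the current inorder slice at that value into
left-subtree inorder and right-subtree inorder, then recurse.
Recursive splits:
  root=3; inorder splits into left=[2], right=[10, 18, 22, 28]
  root=2; inorder splits into left=[], right=[]
  root=22; inorder splits into left=[10, 18], right=[28]
  root=18; inorder splits into left=[10], right=[]
  root=10; inorder splits into left=[], right=[]
  root=28; inorder splits into left=[], right=[]
Reconstructed level-order: [3, 2, 22, 18, 28, 10]


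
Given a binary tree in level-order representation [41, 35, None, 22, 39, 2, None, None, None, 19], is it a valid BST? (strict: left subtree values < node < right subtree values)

Level-order array: [41, 35, None, 22, 39, 2, None, None, None, 19]
Validate using subtree bounds (lo, hi): at each node, require lo < value < hi,
then recurse left with hi=value and right with lo=value.
Preorder trace (stopping at first violation):
  at node 41 with bounds (-inf, +inf): OK
  at node 35 with bounds (-inf, 41): OK
  at node 22 with bounds (-inf, 35): OK
  at node 2 with bounds (-inf, 22): OK
  at node 19 with bounds (-inf, 2): VIOLATION
Node 19 violates its bound: not (-inf < 19 < 2).
Result: Not a valid BST


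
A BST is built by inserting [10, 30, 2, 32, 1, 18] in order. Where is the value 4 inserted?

Starting tree (level order): [10, 2, 30, 1, None, 18, 32]
Insertion path: 10 -> 2
Result: insert 4 as right child of 2
Final tree (level order): [10, 2, 30, 1, 4, 18, 32]


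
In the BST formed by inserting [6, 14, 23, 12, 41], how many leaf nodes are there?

Tree built from: [6, 14, 23, 12, 41]
Tree (level-order array): [6, None, 14, 12, 23, None, None, None, 41]
Rule: A leaf has 0 children.
Per-node child counts:
  node 6: 1 child(ren)
  node 14: 2 child(ren)
  node 12: 0 child(ren)
  node 23: 1 child(ren)
  node 41: 0 child(ren)
Matching nodes: [12, 41]
Count of leaf nodes: 2


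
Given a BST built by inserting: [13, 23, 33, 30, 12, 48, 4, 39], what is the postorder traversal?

Tree insertion order: [13, 23, 33, 30, 12, 48, 4, 39]
Tree (level-order array): [13, 12, 23, 4, None, None, 33, None, None, 30, 48, None, None, 39]
Postorder traversal: [4, 12, 30, 39, 48, 33, 23, 13]


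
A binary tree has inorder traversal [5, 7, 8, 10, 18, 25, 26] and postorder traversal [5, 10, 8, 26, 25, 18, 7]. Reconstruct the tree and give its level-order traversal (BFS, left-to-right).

Inorder:   [5, 7, 8, 10, 18, 25, 26]
Postorder: [5, 10, 8, 26, 25, 18, 7]
Algorithm: postorder visits root last, so walk postorder right-to-left;
each value is the root of the current inorder slice — split it at that
value, recurse on the right subtree first, then the left.
Recursive splits:
  root=7; inorder splits into left=[5], right=[8, 10, 18, 25, 26]
  root=18; inorder splits into left=[8, 10], right=[25, 26]
  root=25; inorder splits into left=[], right=[26]
  root=26; inorder splits into left=[], right=[]
  root=8; inorder splits into left=[], right=[10]
  root=10; inorder splits into left=[], right=[]
  root=5; inorder splits into left=[], right=[]
Reconstructed level-order: [7, 5, 18, 8, 25, 10, 26]


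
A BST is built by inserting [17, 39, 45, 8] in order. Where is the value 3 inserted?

Starting tree (level order): [17, 8, 39, None, None, None, 45]
Insertion path: 17 -> 8
Result: insert 3 as left child of 8
Final tree (level order): [17, 8, 39, 3, None, None, 45]


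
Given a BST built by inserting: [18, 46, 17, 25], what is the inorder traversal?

Tree insertion order: [18, 46, 17, 25]
Tree (level-order array): [18, 17, 46, None, None, 25]
Inorder traversal: [17, 18, 25, 46]


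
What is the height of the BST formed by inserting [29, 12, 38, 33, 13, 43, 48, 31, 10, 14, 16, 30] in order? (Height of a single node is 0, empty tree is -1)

Insertion order: [29, 12, 38, 33, 13, 43, 48, 31, 10, 14, 16, 30]
Tree (level-order array): [29, 12, 38, 10, 13, 33, 43, None, None, None, 14, 31, None, None, 48, None, 16, 30]
Compute height bottom-up (empty subtree = -1):
  height(10) = 1 + max(-1, -1) = 0
  height(16) = 1 + max(-1, -1) = 0
  height(14) = 1 + max(-1, 0) = 1
  height(13) = 1 + max(-1, 1) = 2
  height(12) = 1 + max(0, 2) = 3
  height(30) = 1 + max(-1, -1) = 0
  height(31) = 1 + max(0, -1) = 1
  height(33) = 1 + max(1, -1) = 2
  height(48) = 1 + max(-1, -1) = 0
  height(43) = 1 + max(-1, 0) = 1
  height(38) = 1 + max(2, 1) = 3
  height(29) = 1 + max(3, 3) = 4
Height = 4


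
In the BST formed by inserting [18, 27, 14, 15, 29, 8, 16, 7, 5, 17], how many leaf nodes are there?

Tree built from: [18, 27, 14, 15, 29, 8, 16, 7, 5, 17]
Tree (level-order array): [18, 14, 27, 8, 15, None, 29, 7, None, None, 16, None, None, 5, None, None, 17]
Rule: A leaf has 0 children.
Per-node child counts:
  node 18: 2 child(ren)
  node 14: 2 child(ren)
  node 8: 1 child(ren)
  node 7: 1 child(ren)
  node 5: 0 child(ren)
  node 15: 1 child(ren)
  node 16: 1 child(ren)
  node 17: 0 child(ren)
  node 27: 1 child(ren)
  node 29: 0 child(ren)
Matching nodes: [5, 17, 29]
Count of leaf nodes: 3


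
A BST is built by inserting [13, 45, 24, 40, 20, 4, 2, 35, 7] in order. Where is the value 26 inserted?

Starting tree (level order): [13, 4, 45, 2, 7, 24, None, None, None, None, None, 20, 40, None, None, 35]
Insertion path: 13 -> 45 -> 24 -> 40 -> 35
Result: insert 26 as left child of 35
Final tree (level order): [13, 4, 45, 2, 7, 24, None, None, None, None, None, 20, 40, None, None, 35, None, 26]


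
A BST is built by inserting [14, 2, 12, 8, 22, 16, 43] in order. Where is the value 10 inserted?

Starting tree (level order): [14, 2, 22, None, 12, 16, 43, 8]
Insertion path: 14 -> 2 -> 12 -> 8
Result: insert 10 as right child of 8
Final tree (level order): [14, 2, 22, None, 12, 16, 43, 8, None, None, None, None, None, None, 10]


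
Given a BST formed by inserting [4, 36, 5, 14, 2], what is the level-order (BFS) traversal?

Tree insertion order: [4, 36, 5, 14, 2]
Tree (level-order array): [4, 2, 36, None, None, 5, None, None, 14]
BFS from the root, enqueuing left then right child of each popped node:
  queue [4] -> pop 4, enqueue [2, 36], visited so far: [4]
  queue [2, 36] -> pop 2, enqueue [none], visited so far: [4, 2]
  queue [36] -> pop 36, enqueue [5], visited so far: [4, 2, 36]
  queue [5] -> pop 5, enqueue [14], visited so far: [4, 2, 36, 5]
  queue [14] -> pop 14, enqueue [none], visited so far: [4, 2, 36, 5, 14]
Result: [4, 2, 36, 5, 14]


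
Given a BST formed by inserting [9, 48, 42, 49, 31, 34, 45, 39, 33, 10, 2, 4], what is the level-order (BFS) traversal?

Tree insertion order: [9, 48, 42, 49, 31, 34, 45, 39, 33, 10, 2, 4]
Tree (level-order array): [9, 2, 48, None, 4, 42, 49, None, None, 31, 45, None, None, 10, 34, None, None, None, None, 33, 39]
BFS from the root, enqueuing left then right child of each popped node:
  queue [9] -> pop 9, enqueue [2, 48], visited so far: [9]
  queue [2, 48] -> pop 2, enqueue [4], visited so far: [9, 2]
  queue [48, 4] -> pop 48, enqueue [42, 49], visited so far: [9, 2, 48]
  queue [4, 42, 49] -> pop 4, enqueue [none], visited so far: [9, 2, 48, 4]
  queue [42, 49] -> pop 42, enqueue [31, 45], visited so far: [9, 2, 48, 4, 42]
  queue [49, 31, 45] -> pop 49, enqueue [none], visited so far: [9, 2, 48, 4, 42, 49]
  queue [31, 45] -> pop 31, enqueue [10, 34], visited so far: [9, 2, 48, 4, 42, 49, 31]
  queue [45, 10, 34] -> pop 45, enqueue [none], visited so far: [9, 2, 48, 4, 42, 49, 31, 45]
  queue [10, 34] -> pop 10, enqueue [none], visited so far: [9, 2, 48, 4, 42, 49, 31, 45, 10]
  queue [34] -> pop 34, enqueue [33, 39], visited so far: [9, 2, 48, 4, 42, 49, 31, 45, 10, 34]
  queue [33, 39] -> pop 33, enqueue [none], visited so far: [9, 2, 48, 4, 42, 49, 31, 45, 10, 34, 33]
  queue [39] -> pop 39, enqueue [none], visited so far: [9, 2, 48, 4, 42, 49, 31, 45, 10, 34, 33, 39]
Result: [9, 2, 48, 4, 42, 49, 31, 45, 10, 34, 33, 39]


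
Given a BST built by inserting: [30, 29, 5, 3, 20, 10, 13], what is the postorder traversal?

Tree insertion order: [30, 29, 5, 3, 20, 10, 13]
Tree (level-order array): [30, 29, None, 5, None, 3, 20, None, None, 10, None, None, 13]
Postorder traversal: [3, 13, 10, 20, 5, 29, 30]


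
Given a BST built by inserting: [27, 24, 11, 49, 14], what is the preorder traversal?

Tree insertion order: [27, 24, 11, 49, 14]
Tree (level-order array): [27, 24, 49, 11, None, None, None, None, 14]
Preorder traversal: [27, 24, 11, 14, 49]


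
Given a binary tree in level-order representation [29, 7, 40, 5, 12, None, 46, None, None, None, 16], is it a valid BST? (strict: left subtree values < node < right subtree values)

Level-order array: [29, 7, 40, 5, 12, None, 46, None, None, None, 16]
Validate using subtree bounds (lo, hi): at each node, require lo < value < hi,
then recurse left with hi=value and right with lo=value.
Preorder trace (stopping at first violation):
  at node 29 with bounds (-inf, +inf): OK
  at node 7 with bounds (-inf, 29): OK
  at node 5 with bounds (-inf, 7): OK
  at node 12 with bounds (7, 29): OK
  at node 16 with bounds (12, 29): OK
  at node 40 with bounds (29, +inf): OK
  at node 46 with bounds (40, +inf): OK
No violation found at any node.
Result: Valid BST


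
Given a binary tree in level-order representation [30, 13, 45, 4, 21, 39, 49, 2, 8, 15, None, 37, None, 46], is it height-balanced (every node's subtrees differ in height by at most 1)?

Tree (level-order array): [30, 13, 45, 4, 21, 39, 49, 2, 8, 15, None, 37, None, 46]
Definition: a tree is height-balanced if, at every node, |h(left) - h(right)| <= 1 (empty subtree has height -1).
Bottom-up per-node check:
  node 2: h_left=-1, h_right=-1, diff=0 [OK], height=0
  node 8: h_left=-1, h_right=-1, diff=0 [OK], height=0
  node 4: h_left=0, h_right=0, diff=0 [OK], height=1
  node 15: h_left=-1, h_right=-1, diff=0 [OK], height=0
  node 21: h_left=0, h_right=-1, diff=1 [OK], height=1
  node 13: h_left=1, h_right=1, diff=0 [OK], height=2
  node 37: h_left=-1, h_right=-1, diff=0 [OK], height=0
  node 39: h_left=0, h_right=-1, diff=1 [OK], height=1
  node 46: h_left=-1, h_right=-1, diff=0 [OK], height=0
  node 49: h_left=0, h_right=-1, diff=1 [OK], height=1
  node 45: h_left=1, h_right=1, diff=0 [OK], height=2
  node 30: h_left=2, h_right=2, diff=0 [OK], height=3
All nodes satisfy the balance condition.
Result: Balanced


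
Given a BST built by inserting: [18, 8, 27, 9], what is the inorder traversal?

Tree insertion order: [18, 8, 27, 9]
Tree (level-order array): [18, 8, 27, None, 9]
Inorder traversal: [8, 9, 18, 27]


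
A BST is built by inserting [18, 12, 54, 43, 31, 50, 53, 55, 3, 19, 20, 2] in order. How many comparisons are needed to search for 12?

Search path for 12: 18 -> 12
Found: True
Comparisons: 2


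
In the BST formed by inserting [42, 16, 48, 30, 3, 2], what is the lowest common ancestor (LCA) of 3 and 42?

Tree insertion order: [42, 16, 48, 30, 3, 2]
Tree (level-order array): [42, 16, 48, 3, 30, None, None, 2]
In a BST, the LCA of p=3, q=42 is the first node v on the
root-to-leaf path with p <= v <= q (go left if both < v, right if both > v).
Walk from root:
  at 42: 3 <= 42 <= 42, this is the LCA
LCA = 42


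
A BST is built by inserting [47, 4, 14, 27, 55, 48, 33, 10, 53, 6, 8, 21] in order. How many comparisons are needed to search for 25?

Search path for 25: 47 -> 4 -> 14 -> 27 -> 21
Found: False
Comparisons: 5


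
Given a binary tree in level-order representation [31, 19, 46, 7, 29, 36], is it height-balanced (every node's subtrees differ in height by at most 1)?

Tree (level-order array): [31, 19, 46, 7, 29, 36]
Definition: a tree is height-balanced if, at every node, |h(left) - h(right)| <= 1 (empty subtree has height -1).
Bottom-up per-node check:
  node 7: h_left=-1, h_right=-1, diff=0 [OK], height=0
  node 29: h_left=-1, h_right=-1, diff=0 [OK], height=0
  node 19: h_left=0, h_right=0, diff=0 [OK], height=1
  node 36: h_left=-1, h_right=-1, diff=0 [OK], height=0
  node 46: h_left=0, h_right=-1, diff=1 [OK], height=1
  node 31: h_left=1, h_right=1, diff=0 [OK], height=2
All nodes satisfy the balance condition.
Result: Balanced


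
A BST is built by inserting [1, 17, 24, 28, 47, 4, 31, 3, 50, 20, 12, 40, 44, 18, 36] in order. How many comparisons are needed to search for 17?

Search path for 17: 1 -> 17
Found: True
Comparisons: 2


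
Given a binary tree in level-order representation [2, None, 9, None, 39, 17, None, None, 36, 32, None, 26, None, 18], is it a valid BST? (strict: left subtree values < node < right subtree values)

Level-order array: [2, None, 9, None, 39, 17, None, None, 36, 32, None, 26, None, 18]
Validate using subtree bounds (lo, hi): at each node, require lo < value < hi,
then recurse left with hi=value and right with lo=value.
Preorder trace (stopping at first violation):
  at node 2 with bounds (-inf, +inf): OK
  at node 9 with bounds (2, +inf): OK
  at node 39 with bounds (9, +inf): OK
  at node 17 with bounds (9, 39): OK
  at node 36 with bounds (17, 39): OK
  at node 32 with bounds (17, 36): OK
  at node 26 with bounds (17, 32): OK
  at node 18 with bounds (17, 26): OK
No violation found at any node.
Result: Valid BST


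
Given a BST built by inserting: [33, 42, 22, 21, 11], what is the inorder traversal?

Tree insertion order: [33, 42, 22, 21, 11]
Tree (level-order array): [33, 22, 42, 21, None, None, None, 11]
Inorder traversal: [11, 21, 22, 33, 42]


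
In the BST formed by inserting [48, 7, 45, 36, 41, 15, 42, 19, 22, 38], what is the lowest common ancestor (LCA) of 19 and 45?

Tree insertion order: [48, 7, 45, 36, 41, 15, 42, 19, 22, 38]
Tree (level-order array): [48, 7, None, None, 45, 36, None, 15, 41, None, 19, 38, 42, None, 22]
In a BST, the LCA of p=19, q=45 is the first node v on the
root-to-leaf path with p <= v <= q (go left if both < v, right if both > v).
Walk from root:
  at 48: both 19 and 45 < 48, go left
  at 7: both 19 and 45 > 7, go right
  at 45: 19 <= 45 <= 45, this is the LCA
LCA = 45


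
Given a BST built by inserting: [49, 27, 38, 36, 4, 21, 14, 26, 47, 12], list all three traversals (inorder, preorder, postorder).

Tree insertion order: [49, 27, 38, 36, 4, 21, 14, 26, 47, 12]
Tree (level-order array): [49, 27, None, 4, 38, None, 21, 36, 47, 14, 26, None, None, None, None, 12]
Inorder (L, root, R): [4, 12, 14, 21, 26, 27, 36, 38, 47, 49]
Preorder (root, L, R): [49, 27, 4, 21, 14, 12, 26, 38, 36, 47]
Postorder (L, R, root): [12, 14, 26, 21, 4, 36, 47, 38, 27, 49]


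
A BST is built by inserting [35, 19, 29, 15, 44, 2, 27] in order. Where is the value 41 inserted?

Starting tree (level order): [35, 19, 44, 15, 29, None, None, 2, None, 27]
Insertion path: 35 -> 44
Result: insert 41 as left child of 44
Final tree (level order): [35, 19, 44, 15, 29, 41, None, 2, None, 27]


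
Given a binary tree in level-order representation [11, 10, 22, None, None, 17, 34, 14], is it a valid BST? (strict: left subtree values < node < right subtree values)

Level-order array: [11, 10, 22, None, None, 17, 34, 14]
Validate using subtree bounds (lo, hi): at each node, require lo < value < hi,
then recurse left with hi=value and right with lo=value.
Preorder trace (stopping at first violation):
  at node 11 with bounds (-inf, +inf): OK
  at node 10 with bounds (-inf, 11): OK
  at node 22 with bounds (11, +inf): OK
  at node 17 with bounds (11, 22): OK
  at node 14 with bounds (11, 17): OK
  at node 34 with bounds (22, +inf): OK
No violation found at any node.
Result: Valid BST


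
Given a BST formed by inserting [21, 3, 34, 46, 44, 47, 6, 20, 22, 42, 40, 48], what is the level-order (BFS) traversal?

Tree insertion order: [21, 3, 34, 46, 44, 47, 6, 20, 22, 42, 40, 48]
Tree (level-order array): [21, 3, 34, None, 6, 22, 46, None, 20, None, None, 44, 47, None, None, 42, None, None, 48, 40]
BFS from the root, enqueuing left then right child of each popped node:
  queue [21] -> pop 21, enqueue [3, 34], visited so far: [21]
  queue [3, 34] -> pop 3, enqueue [6], visited so far: [21, 3]
  queue [34, 6] -> pop 34, enqueue [22, 46], visited so far: [21, 3, 34]
  queue [6, 22, 46] -> pop 6, enqueue [20], visited so far: [21, 3, 34, 6]
  queue [22, 46, 20] -> pop 22, enqueue [none], visited so far: [21, 3, 34, 6, 22]
  queue [46, 20] -> pop 46, enqueue [44, 47], visited so far: [21, 3, 34, 6, 22, 46]
  queue [20, 44, 47] -> pop 20, enqueue [none], visited so far: [21, 3, 34, 6, 22, 46, 20]
  queue [44, 47] -> pop 44, enqueue [42], visited so far: [21, 3, 34, 6, 22, 46, 20, 44]
  queue [47, 42] -> pop 47, enqueue [48], visited so far: [21, 3, 34, 6, 22, 46, 20, 44, 47]
  queue [42, 48] -> pop 42, enqueue [40], visited so far: [21, 3, 34, 6, 22, 46, 20, 44, 47, 42]
  queue [48, 40] -> pop 48, enqueue [none], visited so far: [21, 3, 34, 6, 22, 46, 20, 44, 47, 42, 48]
  queue [40] -> pop 40, enqueue [none], visited so far: [21, 3, 34, 6, 22, 46, 20, 44, 47, 42, 48, 40]
Result: [21, 3, 34, 6, 22, 46, 20, 44, 47, 42, 48, 40]


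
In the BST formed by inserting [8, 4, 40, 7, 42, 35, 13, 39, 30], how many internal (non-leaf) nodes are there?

Tree built from: [8, 4, 40, 7, 42, 35, 13, 39, 30]
Tree (level-order array): [8, 4, 40, None, 7, 35, 42, None, None, 13, 39, None, None, None, 30]
Rule: An internal node has at least one child.
Per-node child counts:
  node 8: 2 child(ren)
  node 4: 1 child(ren)
  node 7: 0 child(ren)
  node 40: 2 child(ren)
  node 35: 2 child(ren)
  node 13: 1 child(ren)
  node 30: 0 child(ren)
  node 39: 0 child(ren)
  node 42: 0 child(ren)
Matching nodes: [8, 4, 40, 35, 13]
Count of internal (non-leaf) nodes: 5


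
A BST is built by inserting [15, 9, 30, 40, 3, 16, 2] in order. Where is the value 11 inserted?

Starting tree (level order): [15, 9, 30, 3, None, 16, 40, 2]
Insertion path: 15 -> 9
Result: insert 11 as right child of 9
Final tree (level order): [15, 9, 30, 3, 11, 16, 40, 2]


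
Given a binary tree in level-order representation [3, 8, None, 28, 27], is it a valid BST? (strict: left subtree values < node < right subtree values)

Level-order array: [3, 8, None, 28, 27]
Validate using subtree bounds (lo, hi): at each node, require lo < value < hi,
then recurse left with hi=value and right with lo=value.
Preorder trace (stopping at first violation):
  at node 3 with bounds (-inf, +inf): OK
  at node 8 with bounds (-inf, 3): VIOLATION
Node 8 violates its bound: not (-inf < 8 < 3).
Result: Not a valid BST


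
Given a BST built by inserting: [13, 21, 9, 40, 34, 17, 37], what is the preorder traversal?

Tree insertion order: [13, 21, 9, 40, 34, 17, 37]
Tree (level-order array): [13, 9, 21, None, None, 17, 40, None, None, 34, None, None, 37]
Preorder traversal: [13, 9, 21, 17, 40, 34, 37]


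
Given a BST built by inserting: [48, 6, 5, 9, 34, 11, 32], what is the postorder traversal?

Tree insertion order: [48, 6, 5, 9, 34, 11, 32]
Tree (level-order array): [48, 6, None, 5, 9, None, None, None, 34, 11, None, None, 32]
Postorder traversal: [5, 32, 11, 34, 9, 6, 48]


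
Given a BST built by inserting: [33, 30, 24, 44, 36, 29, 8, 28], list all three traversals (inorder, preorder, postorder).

Tree insertion order: [33, 30, 24, 44, 36, 29, 8, 28]
Tree (level-order array): [33, 30, 44, 24, None, 36, None, 8, 29, None, None, None, None, 28]
Inorder (L, root, R): [8, 24, 28, 29, 30, 33, 36, 44]
Preorder (root, L, R): [33, 30, 24, 8, 29, 28, 44, 36]
Postorder (L, R, root): [8, 28, 29, 24, 30, 36, 44, 33]


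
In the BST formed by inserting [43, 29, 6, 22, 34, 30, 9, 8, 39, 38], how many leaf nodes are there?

Tree built from: [43, 29, 6, 22, 34, 30, 9, 8, 39, 38]
Tree (level-order array): [43, 29, None, 6, 34, None, 22, 30, 39, 9, None, None, None, 38, None, 8]
Rule: A leaf has 0 children.
Per-node child counts:
  node 43: 1 child(ren)
  node 29: 2 child(ren)
  node 6: 1 child(ren)
  node 22: 1 child(ren)
  node 9: 1 child(ren)
  node 8: 0 child(ren)
  node 34: 2 child(ren)
  node 30: 0 child(ren)
  node 39: 1 child(ren)
  node 38: 0 child(ren)
Matching nodes: [8, 30, 38]
Count of leaf nodes: 3


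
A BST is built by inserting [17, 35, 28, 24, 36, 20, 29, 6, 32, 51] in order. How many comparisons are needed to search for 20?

Search path for 20: 17 -> 35 -> 28 -> 24 -> 20
Found: True
Comparisons: 5


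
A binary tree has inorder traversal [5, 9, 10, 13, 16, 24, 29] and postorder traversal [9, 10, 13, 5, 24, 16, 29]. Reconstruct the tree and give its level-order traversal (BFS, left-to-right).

Inorder:   [5, 9, 10, 13, 16, 24, 29]
Postorder: [9, 10, 13, 5, 24, 16, 29]
Algorithm: postorder visits root last, so walk postorder right-to-left;
each value is the root of the current inorder slice — split it at that
value, recurse on the right subtree first, then the left.
Recursive splits:
  root=29; inorder splits into left=[5, 9, 10, 13, 16, 24], right=[]
  root=16; inorder splits into left=[5, 9, 10, 13], right=[24]
  root=24; inorder splits into left=[], right=[]
  root=5; inorder splits into left=[], right=[9, 10, 13]
  root=13; inorder splits into left=[9, 10], right=[]
  root=10; inorder splits into left=[9], right=[]
  root=9; inorder splits into left=[], right=[]
Reconstructed level-order: [29, 16, 5, 24, 13, 10, 9]


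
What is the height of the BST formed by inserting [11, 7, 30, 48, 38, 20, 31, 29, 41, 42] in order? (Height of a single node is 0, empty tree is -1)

Insertion order: [11, 7, 30, 48, 38, 20, 31, 29, 41, 42]
Tree (level-order array): [11, 7, 30, None, None, 20, 48, None, 29, 38, None, None, None, 31, 41, None, None, None, 42]
Compute height bottom-up (empty subtree = -1):
  height(7) = 1 + max(-1, -1) = 0
  height(29) = 1 + max(-1, -1) = 0
  height(20) = 1 + max(-1, 0) = 1
  height(31) = 1 + max(-1, -1) = 0
  height(42) = 1 + max(-1, -1) = 0
  height(41) = 1 + max(-1, 0) = 1
  height(38) = 1 + max(0, 1) = 2
  height(48) = 1 + max(2, -1) = 3
  height(30) = 1 + max(1, 3) = 4
  height(11) = 1 + max(0, 4) = 5
Height = 5


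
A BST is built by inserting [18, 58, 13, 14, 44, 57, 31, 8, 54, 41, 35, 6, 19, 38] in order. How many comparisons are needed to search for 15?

Search path for 15: 18 -> 13 -> 14
Found: False
Comparisons: 3


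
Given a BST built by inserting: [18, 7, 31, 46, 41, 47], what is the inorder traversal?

Tree insertion order: [18, 7, 31, 46, 41, 47]
Tree (level-order array): [18, 7, 31, None, None, None, 46, 41, 47]
Inorder traversal: [7, 18, 31, 41, 46, 47]


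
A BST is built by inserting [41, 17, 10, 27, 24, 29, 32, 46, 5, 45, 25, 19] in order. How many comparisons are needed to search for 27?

Search path for 27: 41 -> 17 -> 27
Found: True
Comparisons: 3


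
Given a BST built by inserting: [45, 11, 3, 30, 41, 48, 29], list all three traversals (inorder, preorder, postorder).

Tree insertion order: [45, 11, 3, 30, 41, 48, 29]
Tree (level-order array): [45, 11, 48, 3, 30, None, None, None, None, 29, 41]
Inorder (L, root, R): [3, 11, 29, 30, 41, 45, 48]
Preorder (root, L, R): [45, 11, 3, 30, 29, 41, 48]
Postorder (L, R, root): [3, 29, 41, 30, 11, 48, 45]
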